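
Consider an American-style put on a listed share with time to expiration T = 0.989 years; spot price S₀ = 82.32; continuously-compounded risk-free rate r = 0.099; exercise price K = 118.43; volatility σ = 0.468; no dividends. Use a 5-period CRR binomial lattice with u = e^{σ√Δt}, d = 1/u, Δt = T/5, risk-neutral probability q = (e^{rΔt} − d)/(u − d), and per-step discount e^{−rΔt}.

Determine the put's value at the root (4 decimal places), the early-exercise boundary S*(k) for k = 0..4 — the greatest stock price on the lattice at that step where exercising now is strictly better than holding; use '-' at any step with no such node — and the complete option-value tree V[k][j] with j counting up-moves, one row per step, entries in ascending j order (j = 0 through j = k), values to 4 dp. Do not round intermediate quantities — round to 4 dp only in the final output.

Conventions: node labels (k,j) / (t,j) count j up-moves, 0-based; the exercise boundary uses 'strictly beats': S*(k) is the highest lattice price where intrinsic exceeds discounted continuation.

params: Δt=0.19780 u=1.23139 d=0.81209 q=0.49531 e^(-rΔt)=0.98061
t_5 payoffs: 89.3542 74.3419 51.5786 17.0622 0.0000 0.0000
t_4: node(4,0) S=35.8036 payoff=82.6264 vs cont=80.3299 → 82.6264 [stop]  node(4,1) S=54.2895 payoff=64.1405 vs cont=61.8439 → 64.1405 [stop]  node(4,2) S=82.3200 payoff=36.1100 vs cont=33.8134 → 36.1100 [stop]  node(4,3) S=124.8231 payoff=0.0000 vs cont=8.4440 → 8.4440 [wait]  node(4,4) S=189.2712 payoff=0.0000 vs cont=0.0000 → 0.0000 [wait]  ⇒ S*(4)=82.3200
t_3: node(3,0) S=44.0881 payoff=74.3419 vs cont=72.0454 → 74.3419 [stop]  node(3,1) S=66.8514 payoff=51.5786 vs cont=49.2820 → 51.5786 [stop]  node(3,2) S=101.3678 payoff=17.0622 vs cont=21.9721 → 21.9721 [wait]  node(3,3) S=153.7056 payoff=0.0000 vs cont=4.1789 → 4.1789 [wait]  ⇒ S*(3)=66.8514
t_2: node(2,0) S=54.2895 payoff=64.1405 vs cont=61.8439 → 64.1405 [stop]  node(2,1) S=82.3200 payoff=36.1100 vs cont=36.1983 → 36.1983 [wait]  node(2,2) S=124.8231 payoff=0.0000 vs cont=12.9037 → 12.9037 [wait]  ⇒ S*(2)=54.2895
t_1: node(1,0) S=66.8514 payoff=51.5786 vs cont=49.3249 → 51.5786 [stop]  node(1,1) S=101.3678 payoff=17.0622 vs cont=24.1819 → 24.1819 [wait]  ⇒ S*(1)=66.8514
t_0: node(0,0) S=82.3200 payoff=36.1100 vs cont=37.2716 → 37.2716 [wait]  ⇒ S*(0)=-

price = 37.2716
boundary = - 66.8514 54.2895 66.8514 82.3200
tree:
37.2716
51.5786 24.1819
64.1405 36.1983 12.9037
74.3419 51.5786 21.9721 4.1789
82.6264 64.1405 36.1100 8.4440 0.0000
89.3542 74.3419 51.5786 17.0622 0.0000 0.0000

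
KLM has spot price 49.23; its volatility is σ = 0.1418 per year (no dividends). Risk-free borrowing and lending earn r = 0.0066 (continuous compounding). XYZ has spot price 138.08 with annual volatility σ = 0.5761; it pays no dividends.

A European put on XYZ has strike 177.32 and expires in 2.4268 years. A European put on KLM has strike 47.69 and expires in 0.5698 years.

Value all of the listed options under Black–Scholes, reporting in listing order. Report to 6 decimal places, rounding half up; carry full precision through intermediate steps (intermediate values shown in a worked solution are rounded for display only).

price(XYZ put K=177.32) = 74.048453
price(KLM put K=47.69) = 1.317682

[XYZ put K=177.32]
σ√T = 0.5761·√2.4268 = 0.897460
d₁ = (ln(S/K) + (r+σ²/2)T) / (σ√T) = (ln(138.08/177.32) + (0.0066+0.5761²/2)·2.4268) / 0.897460 = (-0.250123 + 0.418734) / 0.897460 = 0.187876
d₂ = d₁ − σ√T = 0.187876 − 0.897460 = -0.709584
e^{−rT} = 0.984111
N(−d₁) = 0.425487,  N(−d₂) = 0.761019
price = K·e^{−rT}·N(−d₂) − S·N(−d₁) = 132.799700 − 58.751248 = 74.048453
[KLM put K=47.69]
σ√T = 0.1418·√0.5698 = 0.107038
d₁ = (ln(S/K) + (r+σ²/2)T) / (σ√T) = (ln(49.23/47.69) + (0.0066+0.1418²/2)·0.5698) / 0.107038 = (0.031781 + 0.009489) / 0.107038 = 0.385571
d₂ = d₁ − σ√T = 0.385571 − 0.107038 = 0.278533
e^{−rT} = 0.996246
N(−d₁) = 0.349907,  N(−d₂) = 0.390302
price = K·e^{−rT}·N(−d₂) − S·N(−d₁) = 18.543615 − 17.225932 = 1.317682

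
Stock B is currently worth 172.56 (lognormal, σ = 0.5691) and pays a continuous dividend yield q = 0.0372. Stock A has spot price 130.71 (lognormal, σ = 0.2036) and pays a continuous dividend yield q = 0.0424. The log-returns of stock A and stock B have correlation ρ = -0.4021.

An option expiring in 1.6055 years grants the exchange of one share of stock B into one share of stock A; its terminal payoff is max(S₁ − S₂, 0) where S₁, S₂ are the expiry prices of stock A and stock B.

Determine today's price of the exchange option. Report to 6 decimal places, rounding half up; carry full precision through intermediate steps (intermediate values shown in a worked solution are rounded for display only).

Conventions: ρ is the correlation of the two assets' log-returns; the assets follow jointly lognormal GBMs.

σ_eff = √(σ₁² + σ₂² − 2ρσ₁σ₂) = √(0.2036² + 0.5691² − 2·-0.4021·0.2036·0.5691) = 0.677133
d₁ = (ln(S₁/S₂) + (q₂ − q₁ + σ_eff²/2)T) / (σ_eff√T) = (ln(130.71/172.56) + (0.0372 − 0.0424 + 0.229255)·1.6055) / 0.857984 = 0.095522
d₂ = d₁ − σ_eff√T = 0.095522 − 0.857984 = -0.762463
N(d₁) = 0.538050,  N(d₂) = 0.222892
V = S₁·e^{−q₁T}·N(d₁) − S₂·e^{−q₂T}·N(d₂) = 65.700307 − 36.232347 = 29.467960
Key observation: r never enters — measured in units of stock B, the claim is a call on S₁/S₂ struck at 1, so only the dividend yields and σ_eff matter.

exchange price = 29.467960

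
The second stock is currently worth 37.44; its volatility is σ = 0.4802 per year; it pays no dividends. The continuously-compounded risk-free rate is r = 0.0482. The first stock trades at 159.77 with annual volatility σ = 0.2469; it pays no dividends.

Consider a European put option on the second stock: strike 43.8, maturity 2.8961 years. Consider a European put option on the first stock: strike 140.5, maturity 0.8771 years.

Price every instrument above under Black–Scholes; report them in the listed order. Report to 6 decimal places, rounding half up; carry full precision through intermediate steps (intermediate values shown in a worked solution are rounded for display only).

[the second stock put K=43.8]
σ√T = 0.4802·√2.8961 = 0.817201
d₁ = (ln(S/K) + (r+σ²/2)T) / (σ√T) = (ln(37.44/43.8) + (0.0482+0.4802²/2)·2.8961) / 0.817201 = (-0.156894 + 0.473501) / 0.817201 = 0.387428
d₂ = d₁ − σ√T = 0.387428 − 0.817201 = -0.429773
e^{−rT} = 0.869713
N(−d₁) = 0.349220,  N(−d₂) = 0.666320
price = K·e^{−rT}·N(−d₂) − S·N(−d₁) = 25.382399 − 13.074784 = 12.307615
[the first stock put K=140.5]
σ√T = 0.2469·√0.8771 = 0.231231
d₁ = (ln(S/K) + (r+σ²/2)T) / (σ√T) = (ln(159.77/140.5) + (0.0482+0.2469²/2)·0.8771) / 0.231231 = (0.128528 + 0.069010) / 0.231231 = 0.854289
d₂ = d₁ − σ√T = 0.854289 − 0.231231 = 0.623058
e^{−rT} = 0.958605
N(−d₁) = 0.196473,  N(−d₂) = 0.266623
price = K·e^{−rT}·N(−d₂) − S·N(−d₁) = 35.909881 − 31.390414 = 4.519467

price(the second stock put K=43.8) = 12.307615
price(the first stock put K=140.5) = 4.519467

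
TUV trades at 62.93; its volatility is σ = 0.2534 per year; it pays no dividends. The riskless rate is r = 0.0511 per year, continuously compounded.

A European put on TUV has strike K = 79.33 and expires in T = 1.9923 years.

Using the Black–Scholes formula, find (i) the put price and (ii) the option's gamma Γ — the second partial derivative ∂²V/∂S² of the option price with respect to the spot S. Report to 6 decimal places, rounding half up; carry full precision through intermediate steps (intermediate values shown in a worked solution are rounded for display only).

σ√T = 0.2534·√1.9923 = 0.357671
d₁ = (ln(S/K) + (r+σ²/2)T) / (σ√T) = (ln(62.93/79.33) + (0.0511+0.2534²/2)·1.9923) / 0.357671 = (-0.231593 + 0.165771) / 0.357671 = -0.184031
d₂ = d₁ − σ√T = -0.184031 − 0.357671 = -0.541702
e^{−rT} = 0.903204
N(−d₁) = 0.573005,  N(−d₂) = 0.705988
Put price V = K·e^{−rT}·N(−d₂) − S·N(−d₁) = 50.584889 − 36.059225 = 14.525664
φ(d₁) = (1/√(2π))·e^{−d₁²/2} = 0.392244
Γ = φ(d₁) / (S·σ·√T) = 0.017427

price = 14.525664
Γ = 0.017427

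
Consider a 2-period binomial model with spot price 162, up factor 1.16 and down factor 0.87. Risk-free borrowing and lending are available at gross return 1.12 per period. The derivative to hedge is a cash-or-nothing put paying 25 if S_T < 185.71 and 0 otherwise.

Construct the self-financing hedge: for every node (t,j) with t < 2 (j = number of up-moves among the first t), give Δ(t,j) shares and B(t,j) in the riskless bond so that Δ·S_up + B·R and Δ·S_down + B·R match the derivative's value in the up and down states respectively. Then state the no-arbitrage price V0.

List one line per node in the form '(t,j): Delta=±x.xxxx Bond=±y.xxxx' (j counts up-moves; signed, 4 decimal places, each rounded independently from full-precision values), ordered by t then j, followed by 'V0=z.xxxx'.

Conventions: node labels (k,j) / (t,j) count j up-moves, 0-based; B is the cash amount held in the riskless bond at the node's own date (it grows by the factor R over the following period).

(0,0): Delta=-0.4096 Bond=71.4726
(1,0): Delta=0.0000 Bond=22.3214
(1,1): Delta=-0.4587 Bond=89.2857
V0=5.1187

Under the risk-neutral measure, an up-move has probability p* = (R−d)/(u−d) = 0.8621 and values discount at R = 1.12.
At maturity the claim pays: V(2,0)=25.0000, V(2,1)=25.0000, V(2,2)=0.0000
  t=1,j=0: stock 140.9400 → up 163.4904 (V=25.0000), down 122.6178 (V=25.0000). Price 22.3214; hedge Δ=0.0000, bond B=22.3214.
  t=1,j=1: stock 187.9200 → up 217.9872 (V=0.0000), down 163.4904 (V=25.0000). Price 3.0788; hedge Δ=-0.4587, bond B=89.2857.
  t=0,j=0: stock 162.0000 → up 187.9200 (V=3.0788), down 140.9400 (V=22.3214). Price 5.1187; hedge Δ=-0.4096, bond B=71.4726.
Verification: the root portfolio costs Δ(0,0)·S0 + B(0,0) = 5.1187, matching V0.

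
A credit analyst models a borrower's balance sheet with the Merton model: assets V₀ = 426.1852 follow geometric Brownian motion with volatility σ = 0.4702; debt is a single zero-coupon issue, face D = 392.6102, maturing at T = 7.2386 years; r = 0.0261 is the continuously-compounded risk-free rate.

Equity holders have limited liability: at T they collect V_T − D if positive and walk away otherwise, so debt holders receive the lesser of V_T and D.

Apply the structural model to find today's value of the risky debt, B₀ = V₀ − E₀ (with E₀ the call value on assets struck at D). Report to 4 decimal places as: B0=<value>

With assets at 426.1852 and a single debt payment of 392.6102 at 7.2386 years:
d₁ = [ln(V₀/D) + (r + σ²/2)T] / (σ√T)
   = [ln(426.1852/392.6102) + (0.0261 + 0.5·0.4702²)·7.2386] / (0.4702·√7.2386)
   = [0.082057 + 0.989111] / 1.265056 = 0.846735
d₂ = d₁ − σ√T = 0.846735 − 1.265056 = -0.418321
N(d₁) = 0.801429,  N(d₂) = 0.337856,  e^(−rT) = 0.827847
E₀ = V₀·N(d₁) − D·e^(−rT)·N(d₂)
   = 426.1852·0.801429 − 392.6102·0.827847·0.337856 = 231.746688
B₀ = V₀ − E₀ = 426.1852 − 231.746688 = 194.438512

B0=194.4385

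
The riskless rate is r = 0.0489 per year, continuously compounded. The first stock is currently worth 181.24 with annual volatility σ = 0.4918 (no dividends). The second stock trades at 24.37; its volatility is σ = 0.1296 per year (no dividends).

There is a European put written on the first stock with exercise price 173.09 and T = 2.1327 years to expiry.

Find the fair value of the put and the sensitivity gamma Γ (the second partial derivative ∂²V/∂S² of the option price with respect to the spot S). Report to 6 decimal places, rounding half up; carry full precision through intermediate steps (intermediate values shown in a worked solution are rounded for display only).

price = 35.627816
Γ = 0.002608

σ√T = 0.4918·√2.1327 = 0.718213
d₁ = (ln(S/K) + (r+σ²/2)T) / (σ√T) = (ln(181.24/173.09) + (0.0489+0.4918²/2)·2.1327) / 0.718213 = (0.046010 + 0.362204) / 0.718213 = 0.568375
d₂ = d₁ − σ√T = 0.568375 − 0.718213 = -0.149838
e^{−rT} = 0.900965
N(−d₁) = 0.284890,  N(−d₂) = 0.559554
Put price V = K·e^{−rT}·N(−d₂) − S·N(−d₁) = 87.261301 − 51.633485 = 35.627816
φ(d₁) = (1/√(2π))·e^{−d₁²/2} = 0.339438
Γ = φ(d₁) / (S·σ·√T) = 0.002608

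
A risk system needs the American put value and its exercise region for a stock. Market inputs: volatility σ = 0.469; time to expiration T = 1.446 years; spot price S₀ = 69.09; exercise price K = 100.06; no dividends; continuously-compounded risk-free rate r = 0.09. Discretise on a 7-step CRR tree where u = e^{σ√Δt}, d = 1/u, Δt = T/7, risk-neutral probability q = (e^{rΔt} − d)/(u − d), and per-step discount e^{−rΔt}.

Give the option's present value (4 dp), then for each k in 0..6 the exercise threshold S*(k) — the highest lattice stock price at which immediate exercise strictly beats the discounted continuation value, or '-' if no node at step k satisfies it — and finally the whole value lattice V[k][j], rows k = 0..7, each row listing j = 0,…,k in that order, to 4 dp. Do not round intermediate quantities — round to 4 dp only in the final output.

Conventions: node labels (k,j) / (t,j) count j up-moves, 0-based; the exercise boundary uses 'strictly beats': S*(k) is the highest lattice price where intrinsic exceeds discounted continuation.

price = 33.0507
boundary = - 55.8265 45.1093 55.8265 45.1093 55.8265 69.0900
tree:
33.0507
44.2335 22.7034
54.9507 32.2538 13.6552
63.6105 44.2335 21.0486 6.5005
70.6079 54.9507 31.2627 11.2481 1.8196
76.2619 63.6105 44.2335 18.9904 3.6391 0.0000
80.8305 70.6079 54.9507 30.9700 7.2780 0.0000 0.0000
84.5221 76.2619 63.6105 44.2335 14.5553 0.0000 0.0000 0.0000

Δt=0.20657  u=1.23758  d=0.80803  q=0.49060  discount=0.98158
step 7 (expiry): payoffs max(K−S,0) = 84.5221 76.2619 63.6105 44.2335 14.5553 0.0000 0.0000 0.0000
step 6: (k=6,j=0): S=19.2295, K−S=80.8305, hold=78.9875 ⇒ V=80.8305 exercise | (k=6,j=1): S=29.4521, K−S=70.6079, hold=68.7648 ⇒ V=70.6079 exercise | (k=6,j=2): S=45.1093, K−S=54.9507, hold=53.1077 ⇒ V=54.9507 exercise | (k=6,j=3): S=69.0900, K−S=30.9700, hold=29.1269 ⇒ V=30.9700 exercise | (k=6,j=4): S=105.8192, K−S=0.0000, hold=7.2780 ⇒ V=7.2780 continue | (k=6,j=5): S=162.0742, K−S=0.0000, hold=0.0000 ⇒ V=0.0000 continue | (k=6,j=6): S=248.2352, K−S=0.0000, hold=0.0000 ⇒ V=0.0000 continue  boundary S*=69.0900
step 5: (k=5,j=0): S=23.7981, K−S=76.2619, hold=74.4189 ⇒ V=76.2619 exercise | (k=5,j=1): S=36.4495, K−S=63.6105, hold=61.7675 ⇒ V=63.6105 exercise | (k=5,j=2): S=55.8265, K−S=44.2335, hold=42.3904 ⇒ V=44.2335 exercise | (k=5,j=3): S=85.5047, K−S=14.5553, hold=18.9904 ⇒ V=18.9904 continue | (k=5,j=4): S=130.9602, K−S=0.0000, hold=3.6391 ⇒ V=3.6391 continue | (k=5,j=5): S=200.5805, K−S=0.0000, hold=0.0000 ⇒ V=0.0000 continue  boundary S*=55.8265
step 4: (k=4,j=0): S=29.4521, K−S=70.6079, hold=68.7648 ⇒ V=70.6079 exercise | (k=4,j=1): S=45.1093, K−S=54.9507, hold=53.1077 ⇒ V=54.9507 exercise | (k=4,j=2): S=69.0900, K−S=30.9700, hold=31.2627 ⇒ V=31.2627 continue | (k=4,j=3): S=105.8192, K−S=0.0000, hold=11.2481 ⇒ V=11.2481 continue | (k=4,j=4): S=162.0742, K−S=0.0000, hold=1.8196 ⇒ V=1.8196 continue  boundary S*=45.1093
step 3: (k=3,j=0): S=36.4495, K−S=63.6105, hold=61.7675 ⇒ V=63.6105 exercise | (k=3,j=1): S=55.8265, K−S=44.2335, hold=42.5314 ⇒ V=44.2335 exercise | (k=3,j=2): S=85.5047, K−S=14.5553, hold=21.0486 ⇒ V=21.0486 continue | (k=3,j=3): S=130.9602, K−S=0.0000, hold=6.5005 ⇒ V=6.5005 continue  boundary S*=55.8265
step 2: (k=2,j=0): S=45.1093, K−S=54.9507, hold=53.1077 ⇒ V=54.9507 exercise | (k=2,j=1): S=69.0900, K−S=30.9700, hold=32.2538 ⇒ V=32.2538 continue | (k=2,j=2): S=105.8192, K−S=0.0000, hold=13.6552 ⇒ V=13.6552 continue  boundary S*=45.1093
step 1: (k=1,j=0): S=55.8265, K−S=44.2335, hold=43.0087 ⇒ V=44.2335 exercise | (k=1,j=1): S=85.5047, K−S=14.5553, hold=22.7034 ⇒ V=22.7034 continue  boundary S*=55.8265
step 0: (k=0,j=0): S=69.0900, K−S=30.9700, hold=33.0507 ⇒ V=33.0507 continue  boundary S*=-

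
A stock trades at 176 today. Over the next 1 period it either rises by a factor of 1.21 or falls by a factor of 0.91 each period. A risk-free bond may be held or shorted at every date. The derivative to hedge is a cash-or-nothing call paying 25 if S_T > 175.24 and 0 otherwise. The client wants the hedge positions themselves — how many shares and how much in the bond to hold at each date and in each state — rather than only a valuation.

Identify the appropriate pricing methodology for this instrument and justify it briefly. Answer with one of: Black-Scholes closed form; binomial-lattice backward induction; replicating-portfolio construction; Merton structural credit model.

Key observation: the mandate to exhibit the hedge at every date and state singles out the replicating-portfolio construction on the 1-period tree with factors 1.21 and 0.91 from 176.

framework: replicating-portfolio construction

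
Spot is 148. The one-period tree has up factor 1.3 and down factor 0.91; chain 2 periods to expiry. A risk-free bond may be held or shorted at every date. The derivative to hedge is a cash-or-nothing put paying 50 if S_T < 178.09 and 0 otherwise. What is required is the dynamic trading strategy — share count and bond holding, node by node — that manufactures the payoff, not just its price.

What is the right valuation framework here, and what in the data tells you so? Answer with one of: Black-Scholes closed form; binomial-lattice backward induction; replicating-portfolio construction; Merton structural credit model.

Key observation: the mandate to exhibit the hedge at every date and state singles out the replicating-portfolio construction on the 2-period tree with factors 1.3 and 0.91 from 148.

framework: replicating-portfolio construction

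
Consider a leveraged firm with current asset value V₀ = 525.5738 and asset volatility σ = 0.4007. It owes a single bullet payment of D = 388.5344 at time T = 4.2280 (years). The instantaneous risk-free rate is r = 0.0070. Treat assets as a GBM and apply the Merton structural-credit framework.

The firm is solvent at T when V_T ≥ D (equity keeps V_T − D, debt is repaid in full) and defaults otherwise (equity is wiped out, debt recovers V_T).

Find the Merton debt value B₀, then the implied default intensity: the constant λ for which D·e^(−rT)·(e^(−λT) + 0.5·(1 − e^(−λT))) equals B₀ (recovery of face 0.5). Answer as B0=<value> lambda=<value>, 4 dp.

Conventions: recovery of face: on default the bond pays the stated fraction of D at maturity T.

B0=296.3347 lambda=0.1324

Work the structural quantities from V₀ = 525.5738 against face 388.5344:
d₁ = [ln(V₀/D) + (r + σ²/2)T] / (σ√T)
   = [ln(525.5738/388.5344) + (0.0070 + 0.5·0.4007²)·4.2280] / (0.4007·√4.2280)
   = [0.302109 + 0.369021] / 0.823923 = 0.814554
d₂ = d₁ − σ√T = 0.814554 − 0.823923 = -0.009370
N(d₁) = 0.792336,  N(d₂) = 0.496262,  e^(−rT) = 0.970838
E₀ = V₀·N(d₁) − D·e^(−rT)·N(d₂)
   = 525.5738·0.792336 − 388.5344·0.970838·0.496262 = 229.239127
B₀ = V₀ − E₀ = 525.5738 − 229.239127 = 296.334673
e^(−λT) = (B₀·e^(rT)/D − 0.5)/(1 − 0.5) = (296.3347·1.030038/388.5344 − 0.5)/0.5 = 0.57121786
λ = −ln(0.57121786)/4.2280 = 0.132447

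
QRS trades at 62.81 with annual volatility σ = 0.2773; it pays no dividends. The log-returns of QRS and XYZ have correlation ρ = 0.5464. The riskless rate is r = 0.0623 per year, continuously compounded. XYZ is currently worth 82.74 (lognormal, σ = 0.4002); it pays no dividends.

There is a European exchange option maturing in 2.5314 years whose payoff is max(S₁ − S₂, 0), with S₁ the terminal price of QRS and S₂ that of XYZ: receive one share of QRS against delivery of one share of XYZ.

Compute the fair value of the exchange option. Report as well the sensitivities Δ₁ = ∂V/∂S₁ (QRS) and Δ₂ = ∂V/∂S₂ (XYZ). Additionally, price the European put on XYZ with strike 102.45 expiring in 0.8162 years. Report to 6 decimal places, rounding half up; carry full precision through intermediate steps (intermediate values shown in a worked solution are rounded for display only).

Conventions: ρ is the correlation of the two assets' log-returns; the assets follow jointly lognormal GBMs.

σ_eff = √(σ₁² + σ₂² − 2ρσ₁σ₂) = √(0.2773² + 0.4002² − 2·0.5464·0.2773·0.4002) = 0.340267
d₁ = (ln(S₁/S₂) + (q₂ − q₁ + σ_eff²/2)T) / (σ_eff√T) = (ln(62.81/82.74) + (0.0 − 0.0 + 0.057891)·2.5314) / 0.541377 = -0.238363
d₂ = d₁ − σ_eff√T = -0.238363 − 0.541377 = -0.779740
N(d₁) = 0.405800,  N(d₂) = 0.217772
V = S₁·e^{−q₁T}·N(d₁) − S₂·e^{−q₂T}·N(d₂) = 25.488275 − 18.018447 = 7.469828
Δ₁ = e^{−q₁T}·N(d₁) = 0.405800;  Δ₂ = −e^{−q₂T}·N(d₂) = -0.217772
[vanilla: XYZ put K=102.45]
σ√T = 0.4002·√0.8162 = 0.361556
d₁ = (ln(S/K) + (r+σ²/2)T) / (σ√T) = (ln(82.74/102.45) + (0.0623+0.4002²/2)·0.8162) / 0.361556 = (-0.213672 + 0.116211) / 0.361556 = -0.269560
d₂ = d₁ − σ√T = -0.269560 − 0.361556 = -0.631116
e^{−rT} = 0.950422
N(−d₁) = 0.606251,  N(−d₂) = 0.736018
price = K·e^{−rT}·N(−d₂) − S·N(−d₁) = 71.666582 − 50.161189 = 21.505393

exchange price = 7.469828
Δ1 = 0.405800
Δ2 = -0.217772
price(XYZ put K=102.45) = 21.505393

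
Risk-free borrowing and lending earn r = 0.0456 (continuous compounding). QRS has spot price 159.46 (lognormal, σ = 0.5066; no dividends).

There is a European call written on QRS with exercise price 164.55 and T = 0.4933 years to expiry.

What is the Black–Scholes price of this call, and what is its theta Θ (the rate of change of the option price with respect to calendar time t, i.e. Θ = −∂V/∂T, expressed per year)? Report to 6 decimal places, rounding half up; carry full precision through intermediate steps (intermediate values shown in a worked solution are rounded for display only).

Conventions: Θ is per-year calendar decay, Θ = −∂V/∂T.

σ√T = 0.5066·√0.4933 = 0.355812
d₁ = (ln(S/K) + (r+σ²/2)T) / (σ√T) = (ln(159.46/164.55) + (0.0456+0.5066²/2)·0.4933) / 0.355812 = (-0.031421 + 0.085796) / 0.355812 = 0.152817
d₂ = d₁ − σ√T = 0.152817 − 0.355812 = -0.202995
e^{−rT} = 0.977757
N(d₁) = 0.560729,  N(d₂) = 0.419570
Call price V = S·N(d₁) − K·e^{−rT}·N(d₂) = 89.413818 − 67.504481 = 21.909336
φ(d₁) = (1/√(2π))·e^{−d₁²/2} = 0.394311
Θ = −S·φ(d₁)·σ/(2√T) − r·K·e^{−rT}·N(d₂) = −22.676206 − 3.078204 = -25.754410

price = 21.909336
Θ = -25.754410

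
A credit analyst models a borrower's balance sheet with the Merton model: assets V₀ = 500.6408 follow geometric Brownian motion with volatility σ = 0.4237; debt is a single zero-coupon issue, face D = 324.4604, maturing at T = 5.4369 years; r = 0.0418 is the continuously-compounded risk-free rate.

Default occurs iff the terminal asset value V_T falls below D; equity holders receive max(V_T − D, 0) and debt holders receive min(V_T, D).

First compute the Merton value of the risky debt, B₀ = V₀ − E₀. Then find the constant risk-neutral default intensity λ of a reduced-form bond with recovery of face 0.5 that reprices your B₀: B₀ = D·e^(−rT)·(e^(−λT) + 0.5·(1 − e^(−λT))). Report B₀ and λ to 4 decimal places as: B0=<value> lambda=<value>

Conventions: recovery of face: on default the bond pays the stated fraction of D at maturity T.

Apply the equity-as-call identities (strike 324.4604, horizon 5.4369 years):
d₁ = [ln(V₀/D) + (r + σ²/2)T] / (σ√T)
   = [ln(500.6408/324.4604) + (0.0418 + 0.5·0.4237²)·5.4369] / (0.4237·√5.4369)
   = [0.433725 + 0.715283] / 0.987948 = 1.163025
d₂ = d₁ − σ√T = 1.163025 − 0.987948 = 0.175077
N(d₁) = 0.877590,  N(d₂) = 0.569490,  e^(−rT) = 0.796712
E₀ = V₀·N(d₁) − D·e^(−rT)·N(d₂)
   = 500.6408·0.877590 − 324.4604·0.796712·0.569490 = 292.143462
B₀ = V₀ − E₀ = 500.6408 − 292.143462 = 208.497338
e^(−λT) = (B₀·e^(rT)/D − 0.5)/(1 − 0.5) = (208.4973·1.255159/324.4604 − 0.5)/0.5 = 0.61312323
λ = −ln(0.61312323)/5.4369 = 0.089976

B0=208.4973 lambda=0.0900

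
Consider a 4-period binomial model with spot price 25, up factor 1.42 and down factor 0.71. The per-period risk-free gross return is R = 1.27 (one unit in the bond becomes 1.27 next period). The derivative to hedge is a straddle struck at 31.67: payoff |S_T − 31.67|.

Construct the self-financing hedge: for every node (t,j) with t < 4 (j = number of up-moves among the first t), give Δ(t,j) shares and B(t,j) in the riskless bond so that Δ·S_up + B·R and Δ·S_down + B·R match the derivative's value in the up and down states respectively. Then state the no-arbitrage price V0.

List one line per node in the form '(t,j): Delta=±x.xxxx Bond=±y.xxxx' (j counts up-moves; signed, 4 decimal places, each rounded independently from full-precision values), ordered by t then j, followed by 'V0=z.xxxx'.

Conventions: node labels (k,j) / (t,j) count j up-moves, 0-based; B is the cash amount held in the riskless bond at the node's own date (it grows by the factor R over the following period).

(0,0): Delta=0.7872 Bond=-5.5788
(1,0): Delta=0.1724 Bond=3.8271
(1,1): Delta=0.8695 Bond=-10.0079
(2,0): Delta=-1.0000 Bond=19.6354
(2,1): Delta=0.3294 Bond=0.9029
(2,2): Delta=0.9418 Bond=-16.3564
(3,0): Delta=-1.0000 Bond=24.9370
(3,1): Delta=-1.0000 Bond=24.9370
(3,2): Delta=0.5074 Bond=-5.2258
(3,3): Delta=1.0000 Bond=-24.9370
V0=14.1001

No-arbitrage ⇒ martingale measure with p* = (R−d)/(u−d) = 0.7887.
Terminal payoffs: V(4,0)=25.3171, V(4,1)=18.9642, V(4,2)=6.2583, V(4,3)=19.1534, V(4,4)=69.9767
(3,0): S=8.9478. Δ = (V_up−V_dn)/(S_up−S_dn) = (18.9642−25.3171)/(12.7058−6.3529) = -1.0000. V = [p*·18.9642 + (1−p*)·25.3171]/1.27 = 15.9892. B = V − Δ·S = 24.9370.
(3,1): S=17.8956. Δ = (V_up−V_dn)/(S_up−S_dn) = (6.2583−18.9642)/(25.4117−12.7058) = -1.0000. V = [p*·6.2583 + (1−p*)·18.9642]/1.27 = 7.0415. B = V − Δ·S = 24.9370.
(3,2): S=35.7911. Δ = (V_up−V_dn)/(S_up−S_dn) = (19.1534−6.2583)/(50.8234−25.4117) = 0.5074. V = [p*·19.1534 + (1−p*)·6.2583]/1.27 = 12.9363. B = V − Δ·S = -5.2258.
(3,3): S=71.5822. Δ = (V_up−V_dn)/(S_up−S_dn) = (69.9767−19.1534)/(101.6467−50.8234) = 1.0000. V = [p*·69.9767 + (1−p*)·19.1534]/1.27 = 46.6452. B = V − Δ·S = -24.9370.
(2,0): S=12.6025. Δ = (V_up−V_dn)/(S_up−S_dn) = (7.0415−15.9892)/(17.8955−8.9478) = -1.0000. V = [p*·7.0415 + (1−p*)·15.9892]/1.27 = 7.0329. B = V − Δ·S = 19.6354.
(2,1): S=25.2050. Δ = (V_up−V_dn)/(S_up−S_dn) = (12.9363−7.0415)/(35.7911−17.8955) = 0.3294. V = [p*·12.9363 + (1−p*)·7.0415]/1.27 = 9.2054. B = V − Δ·S = 0.9029.
(2,2): S=50.4100. Δ = (V_up−V_dn)/(S_up−S_dn) = (46.6452−12.9363)/(71.5822−35.7911) = 0.9418. V = [p*·46.6452 + (1−p*)·12.9363]/1.27 = 31.1209. B = V − Δ·S = -16.3564.
(1,0): S=17.7500. Δ = (V_up−V_dn)/(S_up−S_dn) = (9.2054−7.0329)/(25.2050−12.6025) = 0.1724. V = [p*·9.2054 + (1−p*)·7.0329]/1.27 = 6.8870. B = V − Δ·S = 3.8271.
(1,1): S=35.5000. Δ = (V_up−V_dn)/(S_up−S_dn) = (31.1209−9.2054)/(50.4100−25.2050) = 0.8695. V = [p*·31.1209 + (1−p*)·9.2054]/1.27 = 20.8590. B = V − Δ·S = -10.0079.
(0,0): S=25.0000. Δ = (V_up−V_dn)/(S_up−S_dn) = (20.8590−6.8870)/(35.5000−17.7500) = 0.7872. V = [p*·20.8590 + (1−p*)·6.8870]/1.27 = 14.1001. B = V − Δ·S = -5.5788.
Sanity check at the root: Δ(0,0)·S0 + B(0,0) reproduces V0 = 14.1001.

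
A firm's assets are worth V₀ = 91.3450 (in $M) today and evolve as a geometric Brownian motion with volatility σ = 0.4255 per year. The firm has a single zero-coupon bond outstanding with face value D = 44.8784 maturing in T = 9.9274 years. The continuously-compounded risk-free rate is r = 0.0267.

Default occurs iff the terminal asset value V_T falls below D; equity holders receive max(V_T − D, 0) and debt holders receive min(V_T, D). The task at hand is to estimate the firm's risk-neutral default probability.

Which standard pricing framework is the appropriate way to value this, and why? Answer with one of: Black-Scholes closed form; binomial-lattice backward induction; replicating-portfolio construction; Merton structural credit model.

framework: Merton structural credit model

Key observation: assets follow a GBM and default happens iff V_T < 44.8784; valuing claims on that split (equity as a call, risky debt as the residual) is the structural model's definition.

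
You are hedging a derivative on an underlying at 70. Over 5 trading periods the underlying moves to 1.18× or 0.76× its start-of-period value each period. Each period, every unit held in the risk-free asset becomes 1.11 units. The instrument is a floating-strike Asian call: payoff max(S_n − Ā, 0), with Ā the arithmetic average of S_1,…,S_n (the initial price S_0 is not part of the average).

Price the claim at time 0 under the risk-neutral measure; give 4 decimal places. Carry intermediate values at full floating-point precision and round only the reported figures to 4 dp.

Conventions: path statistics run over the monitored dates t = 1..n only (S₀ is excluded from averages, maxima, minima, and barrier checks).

price = 13.5574

Set p* = 0.8333 (from d < R < u); the path-dependent value is the discounted p*-expectation over all price paths.
Enumerate all 2^5 = 32 price paths (U = up ×1.18, D = down ×0.76); each path with k up-moves has probability p*^k·(1−p*)^(5−k).
DDDDD: Ā=33.0925, payoff=0.0000, prob=0.000129
UDDDD: Ā=51.3805, payoff=0.0000, prob=0.000643
DUDDD: Ā=45.5005, payoff=0.0000, prob=0.000643
UUDDD: Ā=70.6455, payoff=0.0000, prob=0.003215
DDUDD: Ā=41.0317, payoff=0.0000, prob=0.000643
UDUDD: Ā=63.7071, payoff=0.0000, prob=0.003215
DUUDD: Ā=57.8271, payoff=0.0000, prob=0.003215
UUUDD: Ā=89.7841, payoff=0.0000, prob=0.016075
DDDUD: Ā=37.6354, payoff=0.0000, prob=0.000643
UDDUD: Ā=58.4339, payoff=0.0000, prob=0.003215
DUDUD: Ā=52.5539, payoff=0.0000, prob=0.003215
UUDUD: Ā=81.5968, payoff=0.0000, prob=0.016075
DDUUD: Ā=48.0851, payoff=0.0000, prob=0.003215
UDUUD: Ā=74.6584, payoff=0.0000, prob=0.016075
DUUUD: Ā=68.7784, payoff=0.0000, prob=0.016075
UUUUD: Ā=106.7875, payoff=0.0000, prob=0.080376
DDDDU: Ā=35.0542, payoff=0.0000, prob=0.000643
UDDDU: Ā=54.4263, payoff=0.0000, prob=0.003215
DUDDU: Ā=48.5463, payoff=0.0000, prob=0.003215
UUDDU: Ā=75.3745, payoff=0.0000, prob=0.016075
DDUDU: Ā=44.0775, payoff=0.0000, prob=0.003215
UDUDU: Ā=68.4361, payoff=0.0000, prob=0.016075
DUUDU: Ā=62.5561, payoff=3.8750, prob=0.016075
UUUDU: Ā=97.1265, payoff=6.0165, prob=0.080376
DDDUU: Ā=40.6812, payoff=2.1049, prob=0.003215
UDDUU: Ā=63.1629, payoff=3.2682, prob=0.016075
DUDUU: Ā=57.2829, payoff=9.1482, prob=0.016075
UUDUU: Ā=88.9392, payoff=14.2038, prob=0.080376
DDUUU: Ā=52.8141, payoff=13.6170, prob=0.016075
UDUUU: Ā=82.0008, payoff=21.1422, prob=0.080376
DUUUU: Ā=76.1208, payoff=27.0222, prob=0.080376
UUUUU: Ā=118.1875, payoff=41.9555, prob=0.401878
Price = Σ prob·payoff / R^5 = 22.844972 / 1.685058 = 13.5574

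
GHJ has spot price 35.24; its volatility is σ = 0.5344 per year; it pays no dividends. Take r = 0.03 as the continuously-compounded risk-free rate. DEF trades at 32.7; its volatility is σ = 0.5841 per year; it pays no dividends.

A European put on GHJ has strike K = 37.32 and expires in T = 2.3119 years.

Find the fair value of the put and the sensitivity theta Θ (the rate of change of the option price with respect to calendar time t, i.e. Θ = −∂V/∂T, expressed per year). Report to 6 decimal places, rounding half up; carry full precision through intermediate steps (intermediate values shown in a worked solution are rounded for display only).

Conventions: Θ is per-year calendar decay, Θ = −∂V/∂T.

σ√T = 0.5344·√2.3119 = 0.812552
d₁ = (ln(S/K) + (r+σ²/2)T) / (σ√T) = (ln(35.24/37.32) + (0.03+0.5344²/2)·2.3119) / 0.812552 = (-0.057348 + 0.399477) / 0.812552 = 0.421056
d₂ = d₁ − σ√T = 0.421056 − 0.812552 = -0.391496
e^{−rT} = 0.932994
N(−d₁) = 0.336857,  N(−d₂) = 0.652285
Put price V = K·e^{−rT}·N(−d₂) − S·N(−d₁) = 22.712107 − 11.870848 = 10.841260
φ(d₁) = (1/√(2π))·e^{−d₁²/2} = 0.365101
Θ = −S·φ(d₁)·σ/(2√T) + r·K·e^{−rT}·N(−d₂) = −2.260999 + 0.681363 = -1.579635

price = 10.841260
Θ = -1.579635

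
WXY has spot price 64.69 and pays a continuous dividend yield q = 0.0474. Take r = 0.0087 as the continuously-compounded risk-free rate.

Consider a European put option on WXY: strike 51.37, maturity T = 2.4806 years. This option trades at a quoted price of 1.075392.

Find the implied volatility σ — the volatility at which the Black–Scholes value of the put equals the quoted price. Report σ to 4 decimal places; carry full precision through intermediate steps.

sigma = 0.1064

At σ = 0.1064 the Black–Scholes value reproduces the quote:
σ√T = 0.1064·√2.4806 = 0.167579
d₁ = (ln(S/K) + (r−q+σ²/2)T) / (σ√T) = (ln(64.69/51.37) + (0.0087−0.0474+0.1064²/2)·2.4806) / 0.167579 = (0.230552 − 0.081958) / 0.167579 = 0.886712
d₂ = d₁ − σ√T = 0.886712 − 0.167579 = 0.719133
e^{−rT} = 0.978650
e^{−qT} = 0.889069
N(−d₁) = 0.187617,  N(−d₂) = 0.236030
V = K·e^{−rT}·N(−d₂) − S·e^{−qT}·N(−d₁) = 11.865971 − 10.790579 = 1.075392 (the quoted price), and the Black–Scholes price is strictly increasing in σ, so σ is unique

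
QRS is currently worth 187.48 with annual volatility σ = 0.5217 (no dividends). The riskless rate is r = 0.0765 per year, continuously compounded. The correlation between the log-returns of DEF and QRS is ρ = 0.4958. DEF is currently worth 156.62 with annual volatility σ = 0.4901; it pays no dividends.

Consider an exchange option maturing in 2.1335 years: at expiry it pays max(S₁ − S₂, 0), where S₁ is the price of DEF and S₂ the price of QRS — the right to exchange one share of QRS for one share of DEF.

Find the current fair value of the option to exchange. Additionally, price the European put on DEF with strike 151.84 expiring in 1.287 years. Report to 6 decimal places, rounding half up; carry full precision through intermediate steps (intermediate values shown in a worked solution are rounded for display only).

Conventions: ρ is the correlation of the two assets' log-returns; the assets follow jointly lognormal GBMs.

exchange price = 35.808886
price(DEF put K=151.84) = 23.552569

σ_eff = √(σ₁² + σ₂² − 2ρσ₁σ₂) = √(0.4901² + 0.5217² − 2·0.4958·0.4901·0.5217) = 0.508755
d₁ = (ln(S₁/S₂) + (q₂ − q₁ + σ_eff²/2)T) / (σ_eff√T) = (ln(156.62/187.48) + (0.0 − 0.0 + 0.129416)·2.1335) / 0.743113 = 0.129535
d₂ = d₁ − σ_eff√T = 0.129535 − 0.743113 = -0.613578
N(d₁) = 0.551533,  N(d₂) = 0.269747
V = S₁·e^{−q₁T}·N(d₁) − S₂·e^{−q₂T}·N(d₂) = 86.381044 − 50.572158 = 35.808886
[vanilla: DEF put K=151.84]
σ√T = 0.4901·√1.287 = 0.555999
d₁ = (ln(S/K) + (r+σ²/2)T) / (σ√T) = (ln(156.62/151.84) + (0.0765+0.4901²/2)·1.287) / 0.555999 = (0.030995 + 0.253023) / 0.555999 = 0.510825
d₂ = d₁ − σ√T = 0.510825 − 0.555999 = -0.045174
e^{−rT} = 0.906236
N(−d₁) = 0.304737,  N(−d₂) = 0.518016
price = K·e^{−rT}·N(−d₂) − S·N(−d₁) = 71.280456 − 47.727887 = 23.552569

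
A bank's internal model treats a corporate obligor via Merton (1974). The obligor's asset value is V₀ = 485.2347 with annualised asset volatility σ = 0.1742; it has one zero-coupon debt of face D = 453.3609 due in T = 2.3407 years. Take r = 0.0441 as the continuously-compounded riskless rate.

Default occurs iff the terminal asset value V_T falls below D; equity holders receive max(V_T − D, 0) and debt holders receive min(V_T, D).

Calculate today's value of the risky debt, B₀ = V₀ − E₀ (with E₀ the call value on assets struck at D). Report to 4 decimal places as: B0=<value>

B0=390.3048

With assets at 485.2347 and a single debt payment of 453.3609 at 2.3407 years:
d₁ = [ln(V₀/D) + (r + σ²/2)T] / (σ√T)
   = [ln(485.2347/453.3609) + (0.0441 + 0.5·0.1742²)·2.3407] / (0.1742·√2.3407)
   = [0.067944 + 0.138740] / 0.266515 = 0.775508
d₂ = d₁ − σ√T = 0.775508 − 0.266515 = 0.508993
N(d₁) = 0.780980,  N(d₂) = 0.694621,  e^(−rT) = 0.901924
E₀ = V₀·N(d₁) − D·e^(−rT)·N(d₂)
   = 485.2347·0.780980 − 453.3609·0.901924·0.694621 = 94.929936
B₀ = V₀ − E₀ = 485.2347 − 94.929936 = 390.304764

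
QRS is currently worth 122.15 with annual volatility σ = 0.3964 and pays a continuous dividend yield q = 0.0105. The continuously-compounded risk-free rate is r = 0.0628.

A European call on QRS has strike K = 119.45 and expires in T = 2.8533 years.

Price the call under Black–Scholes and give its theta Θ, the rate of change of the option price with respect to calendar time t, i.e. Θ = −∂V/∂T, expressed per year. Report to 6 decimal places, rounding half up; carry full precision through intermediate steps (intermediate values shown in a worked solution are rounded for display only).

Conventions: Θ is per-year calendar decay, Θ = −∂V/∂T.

σ√T = 0.3964·√2.8533 = 0.669588
d₁ = (ln(S/K) + (r−q+σ²/2)T) / (σ√T) = (ln(122.15/119.45) + (0.0628−0.0105+0.3964²/2)·2.8533) / 0.669588 = (0.022352 + 0.373401) / 0.669588 = 0.591040
d₂ = d₁ − σ√T = 0.591040 − 0.669588 = -0.078547
e^{−rT} = 0.835949
e^{−qT} = 0.970485
N(d₁) = 0.722753,  N(d₂) = 0.468696
Call price V = S·e^{−qT}·N(d₁) − K·e^{−rT}·N(d₂) = 85.678577 − 46.801281 = 38.877297
φ(d₁) = (1/√(2π))·e^{−d₁²/2} = 0.335007
Θ = −S·e^{−qT}·φ(d₁)·σ/(2√T) + q·S·e^{−qT}·N(d₁) − r·K·e^{−rT}·N(d₂) = −4.659791 + 0.899625 − 2.939120 = -6.699286

price = 38.877297
Θ = -6.699286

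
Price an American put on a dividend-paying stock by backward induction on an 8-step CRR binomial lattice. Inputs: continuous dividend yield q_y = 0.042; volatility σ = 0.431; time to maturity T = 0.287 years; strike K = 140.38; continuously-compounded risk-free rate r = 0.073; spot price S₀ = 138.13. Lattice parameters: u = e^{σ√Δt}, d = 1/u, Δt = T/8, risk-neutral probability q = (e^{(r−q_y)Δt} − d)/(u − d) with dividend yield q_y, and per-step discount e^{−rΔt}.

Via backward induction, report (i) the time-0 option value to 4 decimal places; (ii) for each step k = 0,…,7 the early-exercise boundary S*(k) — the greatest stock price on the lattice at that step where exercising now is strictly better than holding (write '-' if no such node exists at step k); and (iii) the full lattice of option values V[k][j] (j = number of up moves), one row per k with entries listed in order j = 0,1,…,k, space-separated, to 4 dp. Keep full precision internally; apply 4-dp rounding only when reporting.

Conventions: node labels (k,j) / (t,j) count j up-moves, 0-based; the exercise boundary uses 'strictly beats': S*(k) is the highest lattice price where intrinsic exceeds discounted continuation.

price = 13.2070
boundary = - - - - 99.6494 108.1254 117.3225 127.3018
tree:
13.2070
18.4194 7.7746
24.9022 11.6737 3.6995
32.4883 17.0265 6.0847 1.2011
40.7306 23.9606 9.7967 2.1980 0.1549
48.5423 32.2546 15.3324 4.0045 0.3024 0.0000
55.7415 40.7306 23.0575 7.2584 0.5904 0.0000 0.0000
62.3764 48.5423 32.2546 13.0782 1.1526 0.0000 0.0000 0.0000
68.4912 55.7415 40.7306 23.0575 2.2500 0.0000 0.0000 0.0000 0.0000

params: Δt=0.03587 u=1.08506 d=0.92161 q=0.48641 e^(-rΔt)=0.99738
t_8 payoffs: 68.4912 55.7415 40.7306 23.0575 2.2500 0.0000 0.0000 0.0000 0.0000
t_7: node(7,0) S=78.0036 payoff=62.3764 vs cont=62.1267 → 62.3764 [stop]  node(7,1) S=91.8377 payoff=48.5423 vs cont=48.3134 → 48.5423 [stop]  node(7,2) S=108.1254 payoff=32.2546 vs cont=32.0502 → 32.2546 [stop]  node(7,3) S=127.3018 payoff=13.0782 vs cont=12.9027 → 13.0782 [stop]  node(7,4) S=149.8792 payoff=0.0000 vs cont=1.1526 → 1.1526 [wait]  node(7,5) S=176.4608 payoff=0.0000 vs cont=0.0000 → 0.0000 [wait]  node(7,6) S=207.7566 payoff=0.0000 vs cont=0.0000 → 0.0000 [wait]  node(7,7) S=244.6029 payoff=0.0000 vs cont=0.0000 → 0.0000 [wait]  ⇒ S*(7)=127.3018
t_6: node(6,0) S=84.6385 payoff=55.7415 vs cont=55.5018 → 55.7415 [stop]  node(6,1) S=99.6494 payoff=40.7306 vs cont=40.5135 → 40.7306 [stop]  node(6,2) S=117.3225 payoff=23.0575 vs cont=22.8670 → 23.0575 [stop]  node(6,3) S=138.1300 payoff=2.2500 vs cont=7.2584 → 7.2584 [wait]  node(6,4) S=162.6278 payoff=0.0000 vs cont=0.5904 → 0.5904 [wait]  node(6,5) S=191.4703 payoff=0.0000 vs cont=0.0000 → 0.0000 [wait]  node(6,6) S=225.4282 payoff=0.0000 vs cont=0.0000 → 0.0000 [wait]  ⇒ S*(6)=117.3225
t_5: node(5,0) S=91.8377 payoff=48.5423 vs cont=48.3134 → 48.5423 [stop]  node(5,1) S=108.1254 payoff=32.2546 vs cont=32.0502 → 32.2546 [stop]  node(5,2) S=127.3018 payoff=13.0782 vs cont=15.3324 → 15.3324 [wait]  node(5,3) S=149.8792 payoff=0.0000 vs cont=4.0045 → 4.0045 [wait]  node(5,4) S=176.4608 payoff=0.0000 vs cont=0.3024 → 0.3024 [wait]  node(5,5) S=207.7566 payoff=0.0000 vs cont=0.0000 → 0.0000 [wait]  ⇒ S*(5)=108.1254
t_4: node(4,0) S=99.6494 payoff=40.7306 vs cont=40.5135 → 40.7306 [stop]  node(4,1) S=117.3225 payoff=23.0575 vs cont=23.9606 → 23.9606 [wait]  node(4,2) S=138.1300 payoff=2.2500 vs cont=9.7967 → 9.7967 [wait]  node(4,3) S=162.6278 payoff=0.0000 vs cont=2.1980 → 2.1980 [wait]  node(4,4) S=191.4703 payoff=0.0000 vs cont=0.1549 → 0.1549 [wait]  ⇒ S*(4)=99.6494
t_3: node(3,0) S=108.1254 payoff=32.2546 vs cont=32.4883 → 32.4883 [wait]  node(3,1) S=127.3018 payoff=13.0782 vs cont=17.0265 → 17.0265 [wait]  node(3,2) S=149.8792 payoff=0.0000 vs cont=6.0847 → 6.0847 [wait]  node(3,3) S=176.4608 payoff=0.0000 vs cont=1.2011 → 1.2011 [wait]  ⇒ S*(3)=-
t_2: node(2,0) S=117.3225 payoff=23.0575 vs cont=24.9022 → 24.9022 [wait]  node(2,1) S=138.1300 payoff=2.2500 vs cont=11.6737 → 11.6737 [wait]  node(2,2) S=162.6278 payoff=0.0000 vs cont=3.6995 → 3.6995 [wait]  ⇒ S*(2)=-
t_1: node(1,0) S=127.3018 payoff=13.0782 vs cont=18.4194 → 18.4194 [wait]  node(1,1) S=149.8792 payoff=0.0000 vs cont=7.7746 → 7.7746 [wait]  ⇒ S*(1)=-
t_0: node(0,0) S=138.1300 payoff=2.2500 vs cont=13.2070 → 13.2070 [wait]  ⇒ S*(0)=-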